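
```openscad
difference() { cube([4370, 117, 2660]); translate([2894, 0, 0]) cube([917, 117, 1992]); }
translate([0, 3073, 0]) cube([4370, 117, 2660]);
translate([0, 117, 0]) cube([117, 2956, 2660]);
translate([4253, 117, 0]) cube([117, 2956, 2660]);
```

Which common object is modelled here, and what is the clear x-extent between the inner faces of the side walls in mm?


A single room. The interior width is 4136 mm.

Four walls enclosing a rectangle with a door in the front wall — a room. Outside width 4370 minus two 117 mm walls gives 4136 mm.


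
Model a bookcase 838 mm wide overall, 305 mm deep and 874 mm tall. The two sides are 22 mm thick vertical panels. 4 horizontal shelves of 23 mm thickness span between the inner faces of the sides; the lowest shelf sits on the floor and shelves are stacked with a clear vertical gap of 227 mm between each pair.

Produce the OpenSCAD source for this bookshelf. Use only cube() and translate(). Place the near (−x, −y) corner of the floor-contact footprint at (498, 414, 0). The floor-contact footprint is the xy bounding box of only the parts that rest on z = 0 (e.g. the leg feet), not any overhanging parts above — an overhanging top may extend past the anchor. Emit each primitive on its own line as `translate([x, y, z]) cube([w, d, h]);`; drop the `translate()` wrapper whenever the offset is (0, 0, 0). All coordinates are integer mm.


translate([498, 414, 0]) cube([22, 305, 874]);
translate([1314, 414, 0]) cube([22, 305, 874]);
translate([520, 414, 0]) cube([794, 305, 23]);
translate([520, 414, 250]) cube([794, 305, 23]);
translate([520, 414, 500]) cube([794, 305, 23]);
translate([520, 414, 750]) cube([794, 305, 23]);


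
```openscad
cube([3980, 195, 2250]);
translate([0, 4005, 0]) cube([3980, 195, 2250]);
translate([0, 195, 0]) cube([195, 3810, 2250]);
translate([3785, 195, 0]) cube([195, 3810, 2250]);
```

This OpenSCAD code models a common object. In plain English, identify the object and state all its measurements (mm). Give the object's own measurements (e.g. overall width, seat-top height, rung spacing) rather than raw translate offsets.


The wall frame of a small rectangular building: four walls, each 2250 mm tall and 195 mm thick, enclosing a footprint 3980 mm (x) by 4200 mm (y) outside-to-outside, with no floor or roof. The front and back walls (the −y and +y sides) span the full width; the two side walls fit between them.


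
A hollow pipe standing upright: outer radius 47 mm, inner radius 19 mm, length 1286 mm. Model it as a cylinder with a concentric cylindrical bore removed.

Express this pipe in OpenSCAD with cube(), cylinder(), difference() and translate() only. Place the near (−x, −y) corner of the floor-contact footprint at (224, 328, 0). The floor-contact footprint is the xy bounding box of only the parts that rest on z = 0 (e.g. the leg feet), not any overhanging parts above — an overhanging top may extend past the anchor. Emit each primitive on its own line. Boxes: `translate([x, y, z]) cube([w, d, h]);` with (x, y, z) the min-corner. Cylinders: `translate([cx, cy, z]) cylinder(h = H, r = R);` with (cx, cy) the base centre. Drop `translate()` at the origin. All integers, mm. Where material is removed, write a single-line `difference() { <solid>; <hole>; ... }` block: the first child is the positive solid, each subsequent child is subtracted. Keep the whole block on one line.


difference() { translate([271, 375, 0]) cylinder(h = 1286, r = 47); translate([271, 375, 0]) cylinder(h = 1286, r = 19); }


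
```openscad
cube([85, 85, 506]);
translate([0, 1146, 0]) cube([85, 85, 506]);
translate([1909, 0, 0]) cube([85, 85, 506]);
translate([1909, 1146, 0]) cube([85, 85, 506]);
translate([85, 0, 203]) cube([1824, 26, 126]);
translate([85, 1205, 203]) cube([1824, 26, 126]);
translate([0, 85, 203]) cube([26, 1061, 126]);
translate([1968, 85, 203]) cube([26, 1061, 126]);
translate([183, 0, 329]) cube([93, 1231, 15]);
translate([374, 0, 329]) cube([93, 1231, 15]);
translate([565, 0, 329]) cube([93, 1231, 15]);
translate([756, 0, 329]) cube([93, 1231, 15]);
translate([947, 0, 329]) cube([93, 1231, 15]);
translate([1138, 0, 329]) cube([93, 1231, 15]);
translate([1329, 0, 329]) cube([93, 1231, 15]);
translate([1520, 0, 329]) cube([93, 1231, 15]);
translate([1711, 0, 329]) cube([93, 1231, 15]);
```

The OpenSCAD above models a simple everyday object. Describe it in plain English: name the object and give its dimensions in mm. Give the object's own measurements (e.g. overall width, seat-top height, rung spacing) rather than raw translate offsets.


A bed frame 1994 mm long (x) by 1231 mm wide (y). Four 85×85 mm corner posts, 506 mm tall, at the corners of the footprint. Four rails of 26 mm thickness and 126 mm height run between adjacent posts with their undersides at z = 203 mm, their outer faces flush with the outside of the frame (the two x-running rails run between the posts' inner faces; the two y-running rails run between the posts' inner faces). 9 slats, each 93 mm wide (x) and 15 mm thick, lie across the top of the two x-running rails, running the full 1231 mm width of the frame in y; along x they sit between the end posts with a 98 mm gap after the −x posts and between neighbouring slats, leaving 105 mm before the +x posts.


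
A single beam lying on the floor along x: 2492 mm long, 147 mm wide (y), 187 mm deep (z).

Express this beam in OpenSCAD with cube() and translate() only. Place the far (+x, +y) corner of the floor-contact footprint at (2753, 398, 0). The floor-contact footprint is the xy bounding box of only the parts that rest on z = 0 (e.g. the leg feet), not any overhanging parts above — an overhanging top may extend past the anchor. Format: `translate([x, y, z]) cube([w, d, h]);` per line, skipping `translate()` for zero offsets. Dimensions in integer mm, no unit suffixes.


translate([261, 251, 0]) cube([2492, 147, 187]);


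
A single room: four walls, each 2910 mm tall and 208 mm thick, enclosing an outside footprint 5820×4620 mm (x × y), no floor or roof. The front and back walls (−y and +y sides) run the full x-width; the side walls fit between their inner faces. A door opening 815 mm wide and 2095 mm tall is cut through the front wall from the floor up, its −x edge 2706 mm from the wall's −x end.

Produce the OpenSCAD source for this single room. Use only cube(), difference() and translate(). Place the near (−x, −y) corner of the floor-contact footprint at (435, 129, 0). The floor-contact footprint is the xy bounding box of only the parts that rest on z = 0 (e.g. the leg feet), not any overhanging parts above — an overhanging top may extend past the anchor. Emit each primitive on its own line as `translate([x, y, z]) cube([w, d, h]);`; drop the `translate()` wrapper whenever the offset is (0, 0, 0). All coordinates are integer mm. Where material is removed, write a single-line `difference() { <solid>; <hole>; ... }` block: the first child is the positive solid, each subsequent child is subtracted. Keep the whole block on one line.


difference() { translate([435, 129, 0]) cube([5820, 208, 2910]); translate([3141, 129, 0]) cube([815, 208, 2095]); }
translate([435, 4541, 0]) cube([5820, 208, 2910]);
translate([435, 337, 0]) cube([208, 4204, 2910]);
translate([6047, 337, 0]) cube([208, 4204, 2910]);


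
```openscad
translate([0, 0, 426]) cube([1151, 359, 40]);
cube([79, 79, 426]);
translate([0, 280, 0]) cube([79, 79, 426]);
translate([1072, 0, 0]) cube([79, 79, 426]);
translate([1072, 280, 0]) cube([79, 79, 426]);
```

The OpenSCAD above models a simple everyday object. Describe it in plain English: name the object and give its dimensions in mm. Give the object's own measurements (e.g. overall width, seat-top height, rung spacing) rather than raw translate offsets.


A bench: a 1151×359 mm seat slab, 40 mm thick, top at z = 466 mm, on four 79×79 mm square legs flush with the seat corners and standing on z = 0.


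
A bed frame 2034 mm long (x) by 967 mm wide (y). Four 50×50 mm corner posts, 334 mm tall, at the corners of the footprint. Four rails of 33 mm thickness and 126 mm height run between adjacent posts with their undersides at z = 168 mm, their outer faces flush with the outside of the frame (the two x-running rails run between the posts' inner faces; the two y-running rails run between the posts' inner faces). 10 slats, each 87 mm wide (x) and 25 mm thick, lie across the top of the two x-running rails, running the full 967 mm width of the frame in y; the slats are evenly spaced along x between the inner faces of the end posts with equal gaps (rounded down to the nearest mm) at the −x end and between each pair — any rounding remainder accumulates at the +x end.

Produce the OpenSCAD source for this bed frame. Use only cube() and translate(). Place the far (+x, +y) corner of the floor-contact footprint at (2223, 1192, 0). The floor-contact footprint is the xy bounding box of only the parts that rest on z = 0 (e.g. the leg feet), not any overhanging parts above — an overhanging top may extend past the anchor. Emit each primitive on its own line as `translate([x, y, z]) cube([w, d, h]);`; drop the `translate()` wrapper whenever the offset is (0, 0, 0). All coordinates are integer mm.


translate([189, 225, 0]) cube([50, 50, 334]);
translate([189, 1142, 0]) cube([50, 50, 334]);
translate([2173, 225, 0]) cube([50, 50, 334]);
translate([2173, 1142, 0]) cube([50, 50, 334]);
translate([239, 225, 168]) cube([1934, 33, 126]);
translate([239, 1159, 168]) cube([1934, 33, 126]);
translate([189, 275, 168]) cube([33, 867, 126]);
translate([2190, 275, 168]) cube([33, 867, 126]);
translate([335, 225, 294]) cube([87, 967, 25]);
translate([518, 225, 294]) cube([87, 967, 25]);
translate([701, 225, 294]) cube([87, 967, 25]);
translate([884, 225, 294]) cube([87, 967, 25]);
translate([1067, 225, 294]) cube([87, 967, 25]);
translate([1250, 225, 294]) cube([87, 967, 25]);
translate([1433, 225, 294]) cube([87, 967, 25]);
translate([1616, 225, 294]) cube([87, 967, 25]);
translate([1799, 225, 294]) cube([87, 967, 25]);
translate([1982, 225, 294]) cube([87, 967, 25]);


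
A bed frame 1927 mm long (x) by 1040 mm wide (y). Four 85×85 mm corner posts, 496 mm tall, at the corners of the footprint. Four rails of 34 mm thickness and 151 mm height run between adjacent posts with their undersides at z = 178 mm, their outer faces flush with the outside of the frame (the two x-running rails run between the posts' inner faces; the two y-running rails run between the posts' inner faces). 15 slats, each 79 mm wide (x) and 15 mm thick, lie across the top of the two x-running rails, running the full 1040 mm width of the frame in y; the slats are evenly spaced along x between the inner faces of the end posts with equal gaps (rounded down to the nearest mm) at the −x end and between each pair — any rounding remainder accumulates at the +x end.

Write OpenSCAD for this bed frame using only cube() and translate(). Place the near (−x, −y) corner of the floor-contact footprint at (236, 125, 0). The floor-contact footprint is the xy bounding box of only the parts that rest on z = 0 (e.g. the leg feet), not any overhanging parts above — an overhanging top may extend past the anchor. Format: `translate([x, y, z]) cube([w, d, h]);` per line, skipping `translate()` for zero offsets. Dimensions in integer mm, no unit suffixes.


translate([236, 125, 0]) cube([85, 85, 496]);
translate([236, 1080, 0]) cube([85, 85, 496]);
translate([2078, 125, 0]) cube([85, 85, 496]);
translate([2078, 1080, 0]) cube([85, 85, 496]);
translate([321, 125, 178]) cube([1757, 34, 151]);
translate([321, 1131, 178]) cube([1757, 34, 151]);
translate([236, 210, 178]) cube([34, 870, 151]);
translate([2129, 210, 178]) cube([34, 870, 151]);
translate([356, 125, 329]) cube([79, 1040, 15]);
translate([470, 125, 329]) cube([79, 1040, 15]);
translate([584, 125, 329]) cube([79, 1040, 15]);
translate([698, 125, 329]) cube([79, 1040, 15]);
translate([812, 125, 329]) cube([79, 1040, 15]);
translate([926, 125, 329]) cube([79, 1040, 15]);
translate([1040, 125, 329]) cube([79, 1040, 15]);
translate([1154, 125, 329]) cube([79, 1040, 15]);
translate([1268, 125, 329]) cube([79, 1040, 15]);
translate([1382, 125, 329]) cube([79, 1040, 15]);
translate([1496, 125, 329]) cube([79, 1040, 15]);
translate([1610, 125, 329]) cube([79, 1040, 15]);
translate([1724, 125, 329]) cube([79, 1040, 15]);
translate([1838, 125, 329]) cube([79, 1040, 15]);
translate([1952, 125, 329]) cube([79, 1040, 15]);


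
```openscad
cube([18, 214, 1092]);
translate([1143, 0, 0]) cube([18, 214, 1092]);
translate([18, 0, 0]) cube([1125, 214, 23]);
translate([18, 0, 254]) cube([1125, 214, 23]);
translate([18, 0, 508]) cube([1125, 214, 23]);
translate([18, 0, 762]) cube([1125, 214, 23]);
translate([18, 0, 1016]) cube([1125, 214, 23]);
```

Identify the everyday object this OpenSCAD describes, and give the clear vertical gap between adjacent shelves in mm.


A bookshelf. The clear shelf gap is 231 mm.

Two tall side panels with 5 horizontal boards between them — a bookshelf. The first two shelf undersides are at z = 0 and z = 254; with shelf thickness 23, the clear gap is 254 − 0 − 23 = 231 mm.


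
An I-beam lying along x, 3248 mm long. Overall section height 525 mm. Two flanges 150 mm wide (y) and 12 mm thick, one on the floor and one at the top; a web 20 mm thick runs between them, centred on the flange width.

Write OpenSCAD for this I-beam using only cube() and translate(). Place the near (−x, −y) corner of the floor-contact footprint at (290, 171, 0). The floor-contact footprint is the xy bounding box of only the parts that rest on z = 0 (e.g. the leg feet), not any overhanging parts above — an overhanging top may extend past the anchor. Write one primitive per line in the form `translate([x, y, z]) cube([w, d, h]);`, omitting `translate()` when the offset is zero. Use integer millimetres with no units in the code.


translate([290, 171, 0]) cube([3248, 150, 12]);
translate([290, 236, 12]) cube([3248, 20, 501]);
translate([290, 171, 513]) cube([3248, 150, 12]);


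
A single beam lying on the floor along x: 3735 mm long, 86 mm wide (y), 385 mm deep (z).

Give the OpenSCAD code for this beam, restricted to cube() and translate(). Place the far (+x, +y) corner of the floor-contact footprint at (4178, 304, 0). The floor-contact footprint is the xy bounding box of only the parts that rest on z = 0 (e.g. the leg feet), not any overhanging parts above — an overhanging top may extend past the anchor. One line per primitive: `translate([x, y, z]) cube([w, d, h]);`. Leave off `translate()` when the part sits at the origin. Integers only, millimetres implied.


translate([443, 218, 0]) cube([3735, 86, 385]);


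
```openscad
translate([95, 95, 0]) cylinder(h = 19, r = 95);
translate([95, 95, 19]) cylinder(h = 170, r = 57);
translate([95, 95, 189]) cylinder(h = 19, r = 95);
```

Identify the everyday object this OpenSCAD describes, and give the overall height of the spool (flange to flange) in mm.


A spool. The overall height is 208 mm.

Three coaxial cylinders, large–small–large — a spool. Two 19 mm flanges and a 170 mm core give 19 + 170 + 19 = 208 mm.


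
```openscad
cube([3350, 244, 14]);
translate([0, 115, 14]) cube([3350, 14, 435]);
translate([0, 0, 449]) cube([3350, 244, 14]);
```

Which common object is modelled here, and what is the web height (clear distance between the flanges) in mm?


An I-beam. The web height is 435 mm.

Two wide flanges with a thin centred web — an I-beam. Overall 463 mm minus two 14 mm flanges gives a web of 463 − 2·14 = 435 mm.


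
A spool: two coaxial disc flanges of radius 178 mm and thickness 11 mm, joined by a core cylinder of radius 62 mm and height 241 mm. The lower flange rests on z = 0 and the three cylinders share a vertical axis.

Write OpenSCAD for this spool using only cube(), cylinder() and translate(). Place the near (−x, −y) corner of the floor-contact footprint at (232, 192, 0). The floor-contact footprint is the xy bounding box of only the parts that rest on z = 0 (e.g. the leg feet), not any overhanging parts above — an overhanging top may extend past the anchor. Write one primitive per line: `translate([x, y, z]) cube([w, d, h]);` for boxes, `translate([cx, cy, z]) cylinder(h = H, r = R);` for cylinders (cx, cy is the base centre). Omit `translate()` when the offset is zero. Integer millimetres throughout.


translate([410, 370, 0]) cylinder(h = 11, r = 178);
translate([410, 370, 11]) cylinder(h = 241, r = 62);
translate([410, 370, 252]) cylinder(h = 11, r = 178);


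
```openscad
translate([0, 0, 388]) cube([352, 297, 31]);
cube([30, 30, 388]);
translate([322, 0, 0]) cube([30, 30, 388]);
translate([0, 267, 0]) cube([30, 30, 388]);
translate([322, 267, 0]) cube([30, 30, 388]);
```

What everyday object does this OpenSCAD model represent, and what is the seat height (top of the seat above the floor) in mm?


A stool. The seat height is 419 mm.

A 352×297×31 slab at z = 388 on four corner posts — a stool. The seat top is 388 + 31 = 419 mm.


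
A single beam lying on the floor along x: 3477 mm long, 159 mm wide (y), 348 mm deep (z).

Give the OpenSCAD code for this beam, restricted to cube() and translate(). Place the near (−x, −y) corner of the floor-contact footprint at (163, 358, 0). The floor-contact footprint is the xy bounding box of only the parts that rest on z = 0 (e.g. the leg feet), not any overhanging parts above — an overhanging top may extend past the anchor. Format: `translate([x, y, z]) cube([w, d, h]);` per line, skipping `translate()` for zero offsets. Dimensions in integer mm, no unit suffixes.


translate([163, 358, 0]) cube([3477, 159, 348]);


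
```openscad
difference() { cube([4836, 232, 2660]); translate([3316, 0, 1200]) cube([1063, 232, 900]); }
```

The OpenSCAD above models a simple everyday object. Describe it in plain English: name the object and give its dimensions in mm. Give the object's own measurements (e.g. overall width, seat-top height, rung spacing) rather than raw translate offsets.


A wall 4836 mm long (x), 232 mm thick (y), 2660 mm tall, with a rectangular window opening cut through it. The opening is 1063 mm wide and 900 mm tall; its sill is at z = 1200 mm and its near (−x) edge is 3316 mm from the wall's −x end. The opening passes through the full wall thickness.


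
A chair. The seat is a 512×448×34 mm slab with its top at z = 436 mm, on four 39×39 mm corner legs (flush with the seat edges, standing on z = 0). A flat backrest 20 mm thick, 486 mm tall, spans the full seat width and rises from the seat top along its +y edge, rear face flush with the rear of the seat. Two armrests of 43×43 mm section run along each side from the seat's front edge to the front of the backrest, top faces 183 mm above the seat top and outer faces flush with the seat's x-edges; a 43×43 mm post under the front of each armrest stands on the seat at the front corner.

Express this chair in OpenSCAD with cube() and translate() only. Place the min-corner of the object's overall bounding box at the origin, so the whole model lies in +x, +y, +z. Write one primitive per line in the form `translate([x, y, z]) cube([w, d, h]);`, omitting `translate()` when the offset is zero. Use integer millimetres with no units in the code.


translate([0, 0, 402]) cube([512, 448, 34]);
cube([39, 39, 402]);
translate([473, 0, 0]) cube([39, 39, 402]);
translate([0, 409, 0]) cube([39, 39, 402]);
translate([473, 409, 0]) cube([39, 39, 402]);
translate([0, 428, 436]) cube([512, 20, 486]);
translate([0, 0, 576]) cube([43, 428, 43]);
translate([469, 0, 576]) cube([43, 428, 43]);
translate([0, 0, 436]) cube([43, 43, 140]);
translate([469, 0, 436]) cube([43, 43, 140]);


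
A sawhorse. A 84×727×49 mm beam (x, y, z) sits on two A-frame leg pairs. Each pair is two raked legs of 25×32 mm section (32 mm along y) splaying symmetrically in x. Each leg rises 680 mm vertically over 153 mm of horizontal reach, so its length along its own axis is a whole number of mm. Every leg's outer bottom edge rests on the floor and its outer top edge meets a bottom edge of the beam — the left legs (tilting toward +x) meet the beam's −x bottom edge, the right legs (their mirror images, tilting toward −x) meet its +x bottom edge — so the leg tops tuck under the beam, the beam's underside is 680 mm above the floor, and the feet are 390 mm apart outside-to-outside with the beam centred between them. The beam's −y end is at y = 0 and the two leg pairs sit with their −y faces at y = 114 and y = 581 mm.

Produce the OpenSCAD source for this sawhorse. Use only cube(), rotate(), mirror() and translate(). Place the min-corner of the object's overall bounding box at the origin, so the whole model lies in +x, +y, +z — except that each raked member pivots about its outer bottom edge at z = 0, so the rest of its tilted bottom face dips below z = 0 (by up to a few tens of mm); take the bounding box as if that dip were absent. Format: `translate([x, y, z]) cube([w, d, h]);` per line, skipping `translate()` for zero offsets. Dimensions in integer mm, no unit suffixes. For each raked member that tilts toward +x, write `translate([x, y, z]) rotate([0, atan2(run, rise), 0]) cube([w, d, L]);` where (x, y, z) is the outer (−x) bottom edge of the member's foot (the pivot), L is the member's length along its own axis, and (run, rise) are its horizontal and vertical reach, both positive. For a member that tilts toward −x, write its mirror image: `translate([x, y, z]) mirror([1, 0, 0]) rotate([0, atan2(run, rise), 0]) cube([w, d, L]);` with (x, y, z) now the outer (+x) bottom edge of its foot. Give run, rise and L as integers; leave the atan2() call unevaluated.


translate([153, 0, 680]) cube([84, 727, 49]);
translate([0, 114, 0]) rotate([0, atan2(153, 680), 0]) cube([25, 32, 697]);
translate([390, 114, 0]) mirror([1, 0, 0]) rotate([0, atan2(153, 680), 0]) cube([25, 32, 697]);
translate([0, 581, 0]) rotate([0, atan2(153, 680), 0]) cube([25, 32, 697]);
translate([390, 581, 0]) mirror([1, 0, 0]) rotate([0, atan2(153, 680), 0]) cube([25, 32, 697]);


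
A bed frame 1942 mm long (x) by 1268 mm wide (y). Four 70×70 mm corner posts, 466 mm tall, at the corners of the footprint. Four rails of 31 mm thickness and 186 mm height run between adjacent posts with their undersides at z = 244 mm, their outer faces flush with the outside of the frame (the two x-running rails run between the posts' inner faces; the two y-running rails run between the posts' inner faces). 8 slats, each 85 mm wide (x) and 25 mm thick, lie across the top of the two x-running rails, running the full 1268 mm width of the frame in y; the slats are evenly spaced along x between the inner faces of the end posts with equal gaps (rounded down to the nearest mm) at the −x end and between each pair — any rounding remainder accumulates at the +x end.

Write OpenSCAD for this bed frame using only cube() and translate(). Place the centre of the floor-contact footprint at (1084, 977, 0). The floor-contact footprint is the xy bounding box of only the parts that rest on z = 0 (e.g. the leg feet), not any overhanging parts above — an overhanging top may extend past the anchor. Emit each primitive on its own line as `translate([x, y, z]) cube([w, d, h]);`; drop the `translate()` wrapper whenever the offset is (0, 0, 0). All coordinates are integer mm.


translate([113, 343, 0]) cube([70, 70, 466]);
translate([113, 1541, 0]) cube([70, 70, 466]);
translate([1985, 343, 0]) cube([70, 70, 466]);
translate([1985, 1541, 0]) cube([70, 70, 466]);
translate([183, 343, 244]) cube([1802, 31, 186]);
translate([183, 1580, 244]) cube([1802, 31, 186]);
translate([113, 413, 244]) cube([31, 1128, 186]);
translate([2024, 413, 244]) cube([31, 1128, 186]);
translate([307, 343, 430]) cube([85, 1268, 25]);
translate([516, 343, 430]) cube([85, 1268, 25]);
translate([725, 343, 430]) cube([85, 1268, 25]);
translate([934, 343, 430]) cube([85, 1268, 25]);
translate([1143, 343, 430]) cube([85, 1268, 25]);
translate([1352, 343, 430]) cube([85, 1268, 25]);
translate([1561, 343, 430]) cube([85, 1268, 25]);
translate([1770, 343, 430]) cube([85, 1268, 25]);


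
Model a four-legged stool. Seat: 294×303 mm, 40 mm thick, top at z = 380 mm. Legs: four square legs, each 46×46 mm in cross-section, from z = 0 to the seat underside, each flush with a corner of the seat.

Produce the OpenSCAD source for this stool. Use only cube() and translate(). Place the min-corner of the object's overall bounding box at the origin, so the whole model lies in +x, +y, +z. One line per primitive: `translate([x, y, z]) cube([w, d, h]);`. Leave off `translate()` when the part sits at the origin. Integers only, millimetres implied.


// leg_h = 380 - 40 = 340
translate([0, 0, 340]) cube([294, 303, 40]);
cube([46, 46, 340]);
translate([248, 0, 0]) cube([46, 46, 340]);
translate([0, 257, 0]) cube([46, 46, 340]);
translate([248, 257, 0]) cube([46, 46, 340]);


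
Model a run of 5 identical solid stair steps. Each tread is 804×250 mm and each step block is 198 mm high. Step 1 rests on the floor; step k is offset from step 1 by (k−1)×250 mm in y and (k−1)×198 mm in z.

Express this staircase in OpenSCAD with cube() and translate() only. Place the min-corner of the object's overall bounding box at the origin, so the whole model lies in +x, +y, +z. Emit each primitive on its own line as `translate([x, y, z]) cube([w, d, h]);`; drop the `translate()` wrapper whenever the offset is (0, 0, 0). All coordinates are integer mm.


cube([804, 250, 198]);
translate([0, 250, 198]) cube([804, 250, 198]);
translate([0, 500, 396]) cube([804, 250, 198]);
translate([0, 750, 594]) cube([804, 250, 198]);
translate([0, 1000, 792]) cube([804, 250, 198]);


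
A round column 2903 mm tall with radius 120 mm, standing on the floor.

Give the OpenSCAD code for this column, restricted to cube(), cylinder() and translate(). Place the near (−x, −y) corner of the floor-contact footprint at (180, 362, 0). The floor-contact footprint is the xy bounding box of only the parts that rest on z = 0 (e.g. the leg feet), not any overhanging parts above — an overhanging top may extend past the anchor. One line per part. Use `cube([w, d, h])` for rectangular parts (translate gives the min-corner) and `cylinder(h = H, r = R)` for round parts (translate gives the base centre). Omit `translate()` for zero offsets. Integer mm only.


translate([300, 482, 0]) cylinder(h = 2903, r = 120);


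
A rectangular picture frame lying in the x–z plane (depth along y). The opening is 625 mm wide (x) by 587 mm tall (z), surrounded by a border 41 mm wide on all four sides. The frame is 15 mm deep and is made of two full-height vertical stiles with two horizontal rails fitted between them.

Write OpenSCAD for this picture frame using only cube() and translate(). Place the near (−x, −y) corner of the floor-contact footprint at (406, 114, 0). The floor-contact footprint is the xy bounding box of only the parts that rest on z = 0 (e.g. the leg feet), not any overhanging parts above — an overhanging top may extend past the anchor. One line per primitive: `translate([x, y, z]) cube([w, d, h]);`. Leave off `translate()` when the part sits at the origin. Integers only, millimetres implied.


translate([406, 114, 0]) cube([41, 15, 669]);
translate([1072, 114, 0]) cube([41, 15, 669]);
translate([447, 114, 0]) cube([625, 15, 41]);
translate([447, 114, 628]) cube([625, 15, 41]);


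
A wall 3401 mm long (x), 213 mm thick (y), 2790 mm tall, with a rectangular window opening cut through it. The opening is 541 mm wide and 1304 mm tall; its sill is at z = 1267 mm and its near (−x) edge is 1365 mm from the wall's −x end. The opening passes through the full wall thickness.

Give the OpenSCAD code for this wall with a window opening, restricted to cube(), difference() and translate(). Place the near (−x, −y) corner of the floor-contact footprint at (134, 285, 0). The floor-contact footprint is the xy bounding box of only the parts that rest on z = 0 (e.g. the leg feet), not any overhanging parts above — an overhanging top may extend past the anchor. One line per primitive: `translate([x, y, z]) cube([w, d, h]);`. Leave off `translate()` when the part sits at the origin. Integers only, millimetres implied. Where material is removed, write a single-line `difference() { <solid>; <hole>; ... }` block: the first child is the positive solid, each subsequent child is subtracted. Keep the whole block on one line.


difference() { translate([134, 285, 0]) cube([3401, 213, 2790]); translate([1499, 285, 1267]) cube([541, 213, 1304]); }


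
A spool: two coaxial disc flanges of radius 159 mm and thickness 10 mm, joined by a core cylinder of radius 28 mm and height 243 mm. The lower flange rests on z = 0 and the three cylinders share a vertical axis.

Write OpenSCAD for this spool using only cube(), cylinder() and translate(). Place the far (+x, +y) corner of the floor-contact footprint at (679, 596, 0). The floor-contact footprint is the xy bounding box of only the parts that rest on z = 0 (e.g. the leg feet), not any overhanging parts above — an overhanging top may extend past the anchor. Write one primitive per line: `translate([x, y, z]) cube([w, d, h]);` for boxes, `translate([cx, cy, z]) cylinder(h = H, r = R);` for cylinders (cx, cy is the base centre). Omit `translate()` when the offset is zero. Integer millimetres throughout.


translate([520, 437, 0]) cylinder(h = 10, r = 159);
translate([520, 437, 10]) cylinder(h = 243, r = 28);
translate([520, 437, 253]) cylinder(h = 10, r = 159);


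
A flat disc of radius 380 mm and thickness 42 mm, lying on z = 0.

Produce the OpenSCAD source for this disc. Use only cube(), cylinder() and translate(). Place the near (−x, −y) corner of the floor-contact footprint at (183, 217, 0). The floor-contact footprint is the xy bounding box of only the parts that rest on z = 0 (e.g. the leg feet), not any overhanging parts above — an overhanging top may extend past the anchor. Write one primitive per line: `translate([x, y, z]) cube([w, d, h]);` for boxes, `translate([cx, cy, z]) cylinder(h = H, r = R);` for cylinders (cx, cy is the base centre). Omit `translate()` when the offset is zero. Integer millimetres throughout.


translate([563, 597, 0]) cylinder(h = 42, r = 380);


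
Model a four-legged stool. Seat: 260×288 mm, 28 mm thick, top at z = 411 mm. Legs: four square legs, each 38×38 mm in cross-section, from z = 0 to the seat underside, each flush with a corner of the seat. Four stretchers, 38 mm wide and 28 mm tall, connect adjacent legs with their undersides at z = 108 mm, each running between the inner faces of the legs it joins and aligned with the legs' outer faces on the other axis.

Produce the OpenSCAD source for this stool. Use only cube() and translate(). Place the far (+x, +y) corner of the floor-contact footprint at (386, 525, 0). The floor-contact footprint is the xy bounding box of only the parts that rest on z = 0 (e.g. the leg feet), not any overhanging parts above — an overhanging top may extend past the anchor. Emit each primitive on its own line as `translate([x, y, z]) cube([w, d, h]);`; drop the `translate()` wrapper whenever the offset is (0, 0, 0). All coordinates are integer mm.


translate([126, 237, 383]) cube([260, 288, 28]);
translate([126, 237, 0]) cube([38, 38, 383]);
translate([348, 237, 0]) cube([38, 38, 383]);
translate([126, 487, 0]) cube([38, 38, 383]);
translate([348, 487, 0]) cube([38, 38, 383]);
translate([164, 237, 108]) cube([184, 38, 28]);
translate([164, 487, 108]) cube([184, 38, 28]);
translate([126, 275, 108]) cube([38, 212, 28]);
translate([348, 275, 108]) cube([38, 212, 28]);


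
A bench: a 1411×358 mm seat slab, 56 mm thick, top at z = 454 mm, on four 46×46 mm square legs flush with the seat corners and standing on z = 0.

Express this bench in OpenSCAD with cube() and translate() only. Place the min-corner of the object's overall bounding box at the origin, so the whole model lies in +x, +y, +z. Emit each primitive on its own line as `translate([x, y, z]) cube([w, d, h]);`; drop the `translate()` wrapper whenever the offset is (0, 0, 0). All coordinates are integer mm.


translate([0, 0, 398]) cube([1411, 358, 56]);
cube([46, 46, 398]);
translate([0, 312, 0]) cube([46, 46, 398]);
translate([1365, 0, 0]) cube([46, 46, 398]);
translate([1365, 312, 0]) cube([46, 46, 398]);


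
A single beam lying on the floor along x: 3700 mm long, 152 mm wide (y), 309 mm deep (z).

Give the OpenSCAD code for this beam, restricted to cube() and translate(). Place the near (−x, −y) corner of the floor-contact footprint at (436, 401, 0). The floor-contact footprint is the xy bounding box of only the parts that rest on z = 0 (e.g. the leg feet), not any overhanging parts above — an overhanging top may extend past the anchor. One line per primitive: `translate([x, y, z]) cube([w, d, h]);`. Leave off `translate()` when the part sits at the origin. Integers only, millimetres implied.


translate([436, 401, 0]) cube([3700, 152, 309]);


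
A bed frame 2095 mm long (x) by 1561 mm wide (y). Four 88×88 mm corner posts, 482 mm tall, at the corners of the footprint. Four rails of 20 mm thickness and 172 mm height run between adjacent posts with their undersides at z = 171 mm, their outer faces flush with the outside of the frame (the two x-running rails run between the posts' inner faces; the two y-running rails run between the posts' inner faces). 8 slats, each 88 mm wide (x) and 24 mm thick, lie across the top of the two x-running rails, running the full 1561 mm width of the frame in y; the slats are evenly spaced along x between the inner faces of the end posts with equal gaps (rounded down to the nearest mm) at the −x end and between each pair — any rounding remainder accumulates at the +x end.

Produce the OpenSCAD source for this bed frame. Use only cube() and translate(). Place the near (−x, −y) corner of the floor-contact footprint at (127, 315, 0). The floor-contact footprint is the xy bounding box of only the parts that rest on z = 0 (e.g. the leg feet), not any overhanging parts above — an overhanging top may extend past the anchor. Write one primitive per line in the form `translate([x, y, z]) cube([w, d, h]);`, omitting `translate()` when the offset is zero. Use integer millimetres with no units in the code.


// slat z = rail_z + rail_h = 171 + 172 = 343
// slat gap = ⌊(1919 − 8·88) / 9⌋ = 135
translate([127, 315, 0]) cube([88, 88, 482]);
translate([127, 1788, 0]) cube([88, 88, 482]);
translate([2134, 315, 0]) cube([88, 88, 482]);
translate([2134, 1788, 0]) cube([88, 88, 482]);
translate([215, 315, 171]) cube([1919, 20, 172]);
translate([215, 1856, 171]) cube([1919, 20, 172]);
translate([127, 403, 171]) cube([20, 1385, 172]);
translate([2202, 403, 171]) cube([20, 1385, 172]);
translate([350, 315, 343]) cube([88, 1561, 24]);
translate([573, 315, 343]) cube([88, 1561, 24]);
translate([796, 315, 343]) cube([88, 1561, 24]);
translate([1019, 315, 343]) cube([88, 1561, 24]);
translate([1242, 315, 343]) cube([88, 1561, 24]);
translate([1465, 315, 343]) cube([88, 1561, 24]);
translate([1688, 315, 343]) cube([88, 1561, 24]);
translate([1911, 315, 343]) cube([88, 1561, 24]);


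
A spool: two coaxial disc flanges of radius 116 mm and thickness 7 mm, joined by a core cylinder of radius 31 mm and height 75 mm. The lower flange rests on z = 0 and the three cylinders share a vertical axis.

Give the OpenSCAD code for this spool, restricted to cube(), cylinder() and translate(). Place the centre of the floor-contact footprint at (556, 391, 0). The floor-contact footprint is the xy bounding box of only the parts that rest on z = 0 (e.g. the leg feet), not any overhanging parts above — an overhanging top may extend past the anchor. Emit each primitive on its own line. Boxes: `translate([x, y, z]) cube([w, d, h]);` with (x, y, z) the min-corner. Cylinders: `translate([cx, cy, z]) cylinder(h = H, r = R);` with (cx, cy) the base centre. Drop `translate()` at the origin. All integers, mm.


translate([556, 391, 0]) cylinder(h = 7, r = 116);
translate([556, 391, 7]) cylinder(h = 75, r = 31);
translate([556, 391, 82]) cylinder(h = 7, r = 116);


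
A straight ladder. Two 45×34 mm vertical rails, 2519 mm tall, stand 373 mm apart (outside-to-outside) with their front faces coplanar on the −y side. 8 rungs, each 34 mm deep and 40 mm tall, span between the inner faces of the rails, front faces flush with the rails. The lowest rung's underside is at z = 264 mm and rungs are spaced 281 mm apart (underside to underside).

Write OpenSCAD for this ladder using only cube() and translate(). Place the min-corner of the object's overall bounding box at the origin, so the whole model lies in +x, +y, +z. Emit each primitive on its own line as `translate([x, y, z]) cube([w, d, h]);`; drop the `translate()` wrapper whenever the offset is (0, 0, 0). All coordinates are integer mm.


cube([45, 34, 2519]);
translate([328, 0, 0]) cube([45, 34, 2519]);
translate([45, 0, 264]) cube([283, 34, 40]);
translate([45, 0, 545]) cube([283, 34, 40]);
translate([45, 0, 826]) cube([283, 34, 40]);
translate([45, 0, 1107]) cube([283, 34, 40]);
translate([45, 0, 1388]) cube([283, 34, 40]);
translate([45, 0, 1669]) cube([283, 34, 40]);
translate([45, 0, 1950]) cube([283, 34, 40]);
translate([45, 0, 2231]) cube([283, 34, 40]);


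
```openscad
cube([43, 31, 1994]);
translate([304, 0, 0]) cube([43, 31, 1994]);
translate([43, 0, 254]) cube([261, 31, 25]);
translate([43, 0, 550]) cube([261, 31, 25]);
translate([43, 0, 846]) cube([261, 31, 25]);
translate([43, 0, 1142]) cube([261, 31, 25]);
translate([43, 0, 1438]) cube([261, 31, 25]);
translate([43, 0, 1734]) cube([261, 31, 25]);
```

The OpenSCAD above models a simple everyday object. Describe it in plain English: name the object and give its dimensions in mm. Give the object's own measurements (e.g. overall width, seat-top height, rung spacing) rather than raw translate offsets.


A straight ladder. Two 43×31 mm vertical rails, 1994 mm tall, stand 347 mm apart (outside-to-outside) with their front faces coplanar on the −y side. 6 rungs, each 31 mm deep and 25 mm tall, span between the inner faces of the rails, front faces flush with the rails. The lowest rung's underside is at z = 254 mm and rungs are spaced 296 mm apart (underside to underside).


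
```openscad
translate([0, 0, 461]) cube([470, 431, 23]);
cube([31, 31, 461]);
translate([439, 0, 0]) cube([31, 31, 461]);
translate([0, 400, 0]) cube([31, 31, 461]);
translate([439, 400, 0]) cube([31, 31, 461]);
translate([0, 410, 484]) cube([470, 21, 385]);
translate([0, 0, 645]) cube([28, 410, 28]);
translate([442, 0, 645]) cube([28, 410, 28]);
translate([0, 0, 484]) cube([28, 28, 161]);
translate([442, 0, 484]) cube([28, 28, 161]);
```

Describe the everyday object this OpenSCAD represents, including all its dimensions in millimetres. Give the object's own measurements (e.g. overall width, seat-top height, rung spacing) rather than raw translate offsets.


A chair. The seat is a 470×431×23 mm slab with its top at z = 484 mm, on four 31×31 mm corner legs (flush with the seat edges, standing on z = 0). A flat backrest 21 mm thick, 385 mm tall, spans the full seat width and rises from the seat top along its +y edge, rear face flush with the rear of the seat. Two armrests of 28×28 mm section run along each side from the seat's front edge to the front of the backrest, top faces 189 mm above the seat top and outer faces flush with the seat's x-edges; a 28×28 mm post under the front of each armrest stands on the seat at the front corner.


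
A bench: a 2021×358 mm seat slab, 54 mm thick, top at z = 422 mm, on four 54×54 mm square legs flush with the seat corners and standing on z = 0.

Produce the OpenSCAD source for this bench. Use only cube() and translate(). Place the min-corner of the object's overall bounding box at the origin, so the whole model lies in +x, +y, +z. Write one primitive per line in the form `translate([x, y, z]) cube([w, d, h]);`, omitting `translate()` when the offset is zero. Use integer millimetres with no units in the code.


translate([0, 0, 368]) cube([2021, 358, 54]);
cube([54, 54, 368]);
translate([0, 304, 0]) cube([54, 54, 368]);
translate([1967, 0, 0]) cube([54, 54, 368]);
translate([1967, 304, 0]) cube([54, 54, 368]);
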